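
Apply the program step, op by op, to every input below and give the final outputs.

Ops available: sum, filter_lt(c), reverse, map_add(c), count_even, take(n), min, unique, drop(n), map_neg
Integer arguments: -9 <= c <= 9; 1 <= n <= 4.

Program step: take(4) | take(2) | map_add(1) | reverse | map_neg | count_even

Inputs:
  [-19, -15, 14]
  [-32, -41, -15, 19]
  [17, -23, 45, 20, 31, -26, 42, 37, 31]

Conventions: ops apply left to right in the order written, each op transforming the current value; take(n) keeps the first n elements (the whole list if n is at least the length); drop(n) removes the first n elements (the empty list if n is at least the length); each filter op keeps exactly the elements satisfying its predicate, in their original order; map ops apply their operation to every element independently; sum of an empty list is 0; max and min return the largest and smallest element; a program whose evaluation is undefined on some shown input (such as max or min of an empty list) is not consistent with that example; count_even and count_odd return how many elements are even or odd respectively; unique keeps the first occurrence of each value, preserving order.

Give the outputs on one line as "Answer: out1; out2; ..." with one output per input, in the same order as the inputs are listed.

Execution, op by op:
  [-19, -15, 14] -> [-19, -15, 14] -> [-19, -15] -> [-18, -14] -> [-14, -18] -> [14, 18] -> 2
  [-32, -41, -15, 19] -> [-32, -41, -15, 19] -> [-32, -41] -> [-31, -40] -> [-40, -31] -> [40, 31] -> 1
  [17, -23, 45, 20, 31, -26, 42, 37, 31] -> [17, -23, 45, 20] -> [17, -23] -> [18, -22] -> [-22, 18] -> [22, -18] -> 2

2; 1; 2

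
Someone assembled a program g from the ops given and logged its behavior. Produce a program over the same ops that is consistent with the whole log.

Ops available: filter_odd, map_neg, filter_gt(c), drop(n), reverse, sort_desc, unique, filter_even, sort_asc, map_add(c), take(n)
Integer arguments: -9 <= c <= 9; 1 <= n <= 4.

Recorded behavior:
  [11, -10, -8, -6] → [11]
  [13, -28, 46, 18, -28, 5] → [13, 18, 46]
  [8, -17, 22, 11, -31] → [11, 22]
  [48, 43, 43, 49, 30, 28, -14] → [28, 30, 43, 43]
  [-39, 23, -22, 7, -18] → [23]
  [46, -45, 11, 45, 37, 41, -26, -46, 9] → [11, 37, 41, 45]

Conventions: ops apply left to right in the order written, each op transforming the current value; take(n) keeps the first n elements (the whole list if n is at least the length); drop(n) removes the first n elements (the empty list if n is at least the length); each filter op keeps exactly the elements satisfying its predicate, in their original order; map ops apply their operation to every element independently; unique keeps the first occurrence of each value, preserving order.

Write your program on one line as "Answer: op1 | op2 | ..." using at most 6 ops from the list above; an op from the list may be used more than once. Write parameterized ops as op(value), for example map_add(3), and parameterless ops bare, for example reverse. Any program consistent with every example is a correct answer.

reverse | filter_gt(7) | sort_asc | filter_gt(8) | filter_gt(9) | take(4)

Check, running the answer program on each example:
  [11, -10, -8, -6] -> [-6, -8, -10, 11] -> [11] -> [11] -> [11] -> [11] -> [11]
  [13, -28, 46, 18, -28, 5] -> [5, -28, 18, 46, -28, 13] -> [18, 46, 13] -> [13, 18, 46] -> [13, 18, 46] -> [13, 18, 46] -> [13, 18, 46]
  [8, -17, 22, 11, -31] -> [-31, 11, 22, -17, 8] -> [11, 22, 8] -> [8, 11, 22] -> [11, 22] -> [11, 22] -> [11, 22]
  [48, 43, 43, 49, 30, 28, -14] -> [-14, 28, 30, 49, 43, 43, 48] -> [28, 30, 49, 43, 43, 48] -> [28, 30, 43, 43, 48, 49] -> [28, 30, 43, 43, 48, 49] -> [28, 30, 43, 43, 48, 49] -> [28, 30, 43, 43]
  [-39, 23, -22, 7, -18] -> [-18, 7, -22, 23, -39] -> [23] -> [23] -> [23] -> [23] -> [23]
  [46, -45, 11, 45, 37, 41, -26, -46, 9] -> [9, -46, -26, 41, 37, 45, 11, -45, 46] -> [9, 41, 37, 45, 11, 46] -> [9, 11, 37, 41, 45, 46] -> [9, 11, 37, 41, 45, 46] -> [11, 37, 41, 45, 46] -> [11, 37, 41, 45]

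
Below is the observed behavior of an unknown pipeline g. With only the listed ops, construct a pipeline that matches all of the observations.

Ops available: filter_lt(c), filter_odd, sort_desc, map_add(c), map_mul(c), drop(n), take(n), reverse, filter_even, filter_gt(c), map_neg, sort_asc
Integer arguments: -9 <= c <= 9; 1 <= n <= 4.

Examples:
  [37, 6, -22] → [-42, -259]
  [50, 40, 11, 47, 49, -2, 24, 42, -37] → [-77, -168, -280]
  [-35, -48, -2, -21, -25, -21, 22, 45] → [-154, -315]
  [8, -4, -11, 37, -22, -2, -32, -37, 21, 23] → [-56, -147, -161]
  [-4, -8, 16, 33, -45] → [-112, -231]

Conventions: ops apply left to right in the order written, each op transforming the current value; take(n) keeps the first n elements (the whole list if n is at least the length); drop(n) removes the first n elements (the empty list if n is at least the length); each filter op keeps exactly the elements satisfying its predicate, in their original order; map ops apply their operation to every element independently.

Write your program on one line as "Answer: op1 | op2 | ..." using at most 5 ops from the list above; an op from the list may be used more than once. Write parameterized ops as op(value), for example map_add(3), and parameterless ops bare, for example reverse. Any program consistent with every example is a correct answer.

sort_asc | filter_gt(3) | take(3) | map_mul(-7)

Check, running the answer program on each example:
  [37, 6, -22] -> [-22, 6, 37] -> [6, 37] -> [6, 37] -> [-42, -259]
  [50, 40, 11, 47, 49, -2, 24, 42, -37] -> [-37, -2, 11, 24, 40, 42, 47, 49, 50] -> [11, 24, 40, 42, 47, 49, 50] -> [11, 24, 40] -> [-77, -168, -280]
  [-35, -48, -2, -21, -25, -21, 22, 45] -> [-48, -35, -25, -21, -21, -2, 22, 45] -> [22, 45] -> [22, 45] -> [-154, -315]
  [8, -4, -11, 37, -22, -2, -32, -37, 21, 23] -> [-37, -32, -22, -11, -4, -2, 8, 21, 23, 37] -> [8, 21, 23, 37] -> [8, 21, 23] -> [-56, -147, -161]
  [-4, -8, 16, 33, -45] -> [-45, -8, -4, 16, 33] -> [16, 33] -> [16, 33] -> [-112, -231]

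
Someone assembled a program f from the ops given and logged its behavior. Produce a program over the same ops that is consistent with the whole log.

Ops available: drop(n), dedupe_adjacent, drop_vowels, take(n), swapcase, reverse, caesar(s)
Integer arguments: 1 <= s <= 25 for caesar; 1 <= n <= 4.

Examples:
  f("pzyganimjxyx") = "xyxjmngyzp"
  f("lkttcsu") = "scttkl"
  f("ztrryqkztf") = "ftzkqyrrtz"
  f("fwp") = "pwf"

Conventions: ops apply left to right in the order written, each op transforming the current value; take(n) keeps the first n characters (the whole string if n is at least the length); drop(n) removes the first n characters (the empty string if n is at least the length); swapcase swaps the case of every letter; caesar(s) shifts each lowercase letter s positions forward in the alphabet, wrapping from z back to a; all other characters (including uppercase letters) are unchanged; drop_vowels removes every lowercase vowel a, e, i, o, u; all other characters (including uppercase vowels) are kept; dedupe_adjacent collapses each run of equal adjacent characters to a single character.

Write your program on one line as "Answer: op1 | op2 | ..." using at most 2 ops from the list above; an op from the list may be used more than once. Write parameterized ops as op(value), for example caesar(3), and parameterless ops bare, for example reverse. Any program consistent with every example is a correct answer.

drop_vowels | reverse

Check, running the answer program on each example:
  "pzyganimjxyx" -> "pzygnmjxyx" -> "xyxjmngyzp"
  "lkttcsu" -> "lkttcs" -> "scttkl"
  "ztrryqkztf" -> "ztrryqkztf" -> "ftzkqyrrtz"
  "fwp" -> "fwp" -> "pwf"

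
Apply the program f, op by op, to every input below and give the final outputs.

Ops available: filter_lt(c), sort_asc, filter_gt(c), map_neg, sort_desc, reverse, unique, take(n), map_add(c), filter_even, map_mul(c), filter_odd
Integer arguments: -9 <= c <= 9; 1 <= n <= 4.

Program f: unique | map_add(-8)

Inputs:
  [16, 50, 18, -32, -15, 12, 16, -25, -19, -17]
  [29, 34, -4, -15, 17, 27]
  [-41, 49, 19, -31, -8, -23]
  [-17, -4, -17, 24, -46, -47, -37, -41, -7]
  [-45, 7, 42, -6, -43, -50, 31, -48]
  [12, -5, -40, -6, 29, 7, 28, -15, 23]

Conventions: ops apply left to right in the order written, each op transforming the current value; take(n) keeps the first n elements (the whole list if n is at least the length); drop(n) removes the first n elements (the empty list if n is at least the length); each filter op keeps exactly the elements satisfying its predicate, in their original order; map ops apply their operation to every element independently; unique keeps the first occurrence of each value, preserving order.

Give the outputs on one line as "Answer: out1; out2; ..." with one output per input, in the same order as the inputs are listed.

[8, 42, 10, -40, -23, 4, -33, -27, -25]; [21, 26, -12, -23, 9, 19]; [-49, 41, 11, -39, -16, -31]; [-25, -12, 16, -54, -55, -45, -49, -15]; [-53, -1, 34, -14, -51, -58, 23, -56]; [4, -13, -48, -14, 21, -1, 20, -23, 15]

Execution, op by op:
  [16, 50, 18, -32, -15, 12, 16, -25, -19, -17] -> [16, 50, 18, -32, -15, 12, -25, -19, -17] -> [8, 42, 10, -40, -23, 4, -33, -27, -25]
  [29, 34, -4, -15, 17, 27] -> [29, 34, -4, -15, 17, 27] -> [21, 26, -12, -23, 9, 19]
  [-41, 49, 19, -31, -8, -23] -> [-41, 49, 19, -31, -8, -23] -> [-49, 41, 11, -39, -16, -31]
  [-17, -4, -17, 24, -46, -47, -37, -41, -7] -> [-17, -4, 24, -46, -47, -37, -41, -7] -> [-25, -12, 16, -54, -55, -45, -49, -15]
  [-45, 7, 42, -6, -43, -50, 31, -48] -> [-45, 7, 42, -6, -43, -50, 31, -48] -> [-53, -1, 34, -14, -51, -58, 23, -56]
  [12, -5, -40, -6, 29, 7, 28, -15, 23] -> [12, -5, -40, -6, 29, 7, 28, -15, 23] -> [4, -13, -48, -14, 21, -1, 20, -23, 15]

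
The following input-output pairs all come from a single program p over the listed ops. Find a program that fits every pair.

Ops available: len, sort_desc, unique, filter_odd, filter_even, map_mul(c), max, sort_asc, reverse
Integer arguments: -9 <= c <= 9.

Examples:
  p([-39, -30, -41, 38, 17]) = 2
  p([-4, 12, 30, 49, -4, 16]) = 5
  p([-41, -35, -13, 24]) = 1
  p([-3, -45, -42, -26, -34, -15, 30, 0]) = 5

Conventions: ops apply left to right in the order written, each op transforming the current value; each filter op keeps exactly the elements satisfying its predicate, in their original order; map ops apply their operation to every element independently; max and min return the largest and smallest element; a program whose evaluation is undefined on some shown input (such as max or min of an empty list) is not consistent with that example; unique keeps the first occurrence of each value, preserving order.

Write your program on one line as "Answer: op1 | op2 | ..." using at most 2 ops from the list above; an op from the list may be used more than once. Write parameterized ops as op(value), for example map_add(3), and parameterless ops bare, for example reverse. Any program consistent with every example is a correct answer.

filter_even | len

Check, running the answer program on each example:
  [-39, -30, -41, 38, 17] -> [-30, 38] -> 2
  [-4, 12, 30, 49, -4, 16] -> [-4, 12, 30, -4, 16] -> 5
  [-41, -35, -13, 24] -> [24] -> 1
  [-3, -45, -42, -26, -34, -15, 30, 0] -> [-42, -26, -34, 30, 0] -> 5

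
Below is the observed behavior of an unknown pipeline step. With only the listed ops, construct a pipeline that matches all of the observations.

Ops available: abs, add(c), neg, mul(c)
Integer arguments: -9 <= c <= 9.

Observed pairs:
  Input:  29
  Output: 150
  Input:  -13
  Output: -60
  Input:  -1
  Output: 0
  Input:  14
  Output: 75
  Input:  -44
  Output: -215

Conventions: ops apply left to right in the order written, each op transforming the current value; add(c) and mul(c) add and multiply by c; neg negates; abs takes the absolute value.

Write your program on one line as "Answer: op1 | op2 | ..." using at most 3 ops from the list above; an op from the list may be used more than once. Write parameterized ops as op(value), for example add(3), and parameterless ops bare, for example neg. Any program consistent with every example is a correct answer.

neg | mul(-5) | add(5)

Check, running the answer program on each example:
  29 -> -29 -> 145 -> 150
  -13 -> 13 -> -65 -> -60
  -1 -> 1 -> -5 -> 0
  14 -> -14 -> 70 -> 75
  -44 -> 44 -> -220 -> -215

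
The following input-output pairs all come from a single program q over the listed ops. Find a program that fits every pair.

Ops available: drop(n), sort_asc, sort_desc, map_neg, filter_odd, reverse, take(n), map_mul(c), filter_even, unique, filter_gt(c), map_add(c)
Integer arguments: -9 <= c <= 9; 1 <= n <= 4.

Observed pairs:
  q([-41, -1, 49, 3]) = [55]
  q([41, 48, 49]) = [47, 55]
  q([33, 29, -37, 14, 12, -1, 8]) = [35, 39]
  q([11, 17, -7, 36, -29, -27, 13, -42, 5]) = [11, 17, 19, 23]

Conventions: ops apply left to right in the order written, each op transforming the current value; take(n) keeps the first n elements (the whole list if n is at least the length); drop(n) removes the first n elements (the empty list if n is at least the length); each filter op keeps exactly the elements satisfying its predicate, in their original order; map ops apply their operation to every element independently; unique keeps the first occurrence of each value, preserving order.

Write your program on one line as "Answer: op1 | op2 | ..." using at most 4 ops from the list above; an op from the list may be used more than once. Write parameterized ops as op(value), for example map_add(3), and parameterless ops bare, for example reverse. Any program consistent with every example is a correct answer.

filter_odd | map_add(6) | filter_gt(9) | sort_asc

Check, running the answer program on each example:
  [-41, -1, 49, 3] -> [-41, -1, 49, 3] -> [-35, 5, 55, 9] -> [55] -> [55]
  [41, 48, 49] -> [41, 49] -> [47, 55] -> [47, 55] -> [47, 55]
  [33, 29, -37, 14, 12, -1, 8] -> [33, 29, -37, -1] -> [39, 35, -31, 5] -> [39, 35] -> [35, 39]
  [11, 17, -7, 36, -29, -27, 13, -42, 5] -> [11, 17, -7, -29, -27, 13, 5] -> [17, 23, -1, -23, -21, 19, 11] -> [17, 23, 19, 11] -> [11, 17, 19, 23]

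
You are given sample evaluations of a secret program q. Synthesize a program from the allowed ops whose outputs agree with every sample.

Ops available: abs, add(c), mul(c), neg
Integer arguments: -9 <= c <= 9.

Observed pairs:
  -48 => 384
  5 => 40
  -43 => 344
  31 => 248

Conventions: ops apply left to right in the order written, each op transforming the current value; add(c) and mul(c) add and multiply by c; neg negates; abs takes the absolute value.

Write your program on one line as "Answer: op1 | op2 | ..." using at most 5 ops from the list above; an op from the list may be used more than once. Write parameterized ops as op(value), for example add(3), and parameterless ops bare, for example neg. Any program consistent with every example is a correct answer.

abs | mul(-2) | neg | mul(-4) | abs

Check, running the answer program on each example:
  -48 -> 48 -> -96 -> 96 -> -384 -> 384
  5 -> 5 -> -10 -> 10 -> -40 -> 40
  -43 -> 43 -> -86 -> 86 -> -344 -> 344
  31 -> 31 -> -62 -> 62 -> -248 -> 248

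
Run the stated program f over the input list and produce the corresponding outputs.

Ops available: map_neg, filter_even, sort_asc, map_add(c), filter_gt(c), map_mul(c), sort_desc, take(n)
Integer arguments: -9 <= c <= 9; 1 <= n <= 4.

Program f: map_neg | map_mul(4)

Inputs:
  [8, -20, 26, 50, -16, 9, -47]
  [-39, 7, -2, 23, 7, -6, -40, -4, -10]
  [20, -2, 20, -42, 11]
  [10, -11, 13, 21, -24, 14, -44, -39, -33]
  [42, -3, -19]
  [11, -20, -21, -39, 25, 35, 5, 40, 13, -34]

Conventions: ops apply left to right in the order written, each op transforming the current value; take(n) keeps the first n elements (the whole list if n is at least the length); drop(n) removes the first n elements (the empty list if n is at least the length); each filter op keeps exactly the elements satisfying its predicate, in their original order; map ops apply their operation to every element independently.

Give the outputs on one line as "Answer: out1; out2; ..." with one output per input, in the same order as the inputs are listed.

Execution, op by op:
  [8, -20, 26, 50, -16, 9, -47] -> [-8, 20, -26, -50, 16, -9, 47] -> [-32, 80, -104, -200, 64, -36, 188]
  [-39, 7, -2, 23, 7, -6, -40, -4, -10] -> [39, -7, 2, -23, -7, 6, 40, 4, 10] -> [156, -28, 8, -92, -28, 24, 160, 16, 40]
  [20, -2, 20, -42, 11] -> [-20, 2, -20, 42, -11] -> [-80, 8, -80, 168, -44]
  [10, -11, 13, 21, -24, 14, -44, -39, -33] -> [-10, 11, -13, -21, 24, -14, 44, 39, 33] -> [-40, 44, -52, -84, 96, -56, 176, 156, 132]
  [42, -3, -19] -> [-42, 3, 19] -> [-168, 12, 76]
  [11, -20, -21, -39, 25, 35, 5, 40, 13, -34] -> [-11, 20, 21, 39, -25, -35, -5, -40, -13, 34] -> [-44, 80, 84, 156, -100, -140, -20, -160, -52, 136]

[-32, 80, -104, -200, 64, -36, 188]; [156, -28, 8, -92, -28, 24, 160, 16, 40]; [-80, 8, -80, 168, -44]; [-40, 44, -52, -84, 96, -56, 176, 156, 132]; [-168, 12, 76]; [-44, 80, 84, 156, -100, -140, -20, -160, -52, 136]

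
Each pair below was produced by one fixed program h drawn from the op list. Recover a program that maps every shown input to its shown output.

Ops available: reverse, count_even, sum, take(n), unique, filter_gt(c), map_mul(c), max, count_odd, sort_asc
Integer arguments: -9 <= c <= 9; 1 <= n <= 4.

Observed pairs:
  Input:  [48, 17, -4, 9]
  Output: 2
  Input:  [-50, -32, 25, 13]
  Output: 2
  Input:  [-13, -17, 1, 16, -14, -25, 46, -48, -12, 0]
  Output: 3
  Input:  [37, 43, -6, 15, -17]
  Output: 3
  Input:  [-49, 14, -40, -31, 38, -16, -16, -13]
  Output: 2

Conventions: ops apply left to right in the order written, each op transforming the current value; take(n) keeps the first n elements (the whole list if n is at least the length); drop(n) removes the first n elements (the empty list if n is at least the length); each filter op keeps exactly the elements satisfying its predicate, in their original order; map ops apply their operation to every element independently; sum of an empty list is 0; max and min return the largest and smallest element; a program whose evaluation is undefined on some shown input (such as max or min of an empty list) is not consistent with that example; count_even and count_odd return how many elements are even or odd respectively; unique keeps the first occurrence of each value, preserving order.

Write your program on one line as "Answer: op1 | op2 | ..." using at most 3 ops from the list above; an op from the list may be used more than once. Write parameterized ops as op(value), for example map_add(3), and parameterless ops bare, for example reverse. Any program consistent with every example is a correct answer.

take(4) | count_odd

Check, running the answer program on each example:
  [48, 17, -4, 9] -> [48, 17, -4, 9] -> 2
  [-50, -32, 25, 13] -> [-50, -32, 25, 13] -> 2
  [-13, -17, 1, 16, -14, -25, 46, -48, -12, 0] -> [-13, -17, 1, 16] -> 3
  [37, 43, -6, 15, -17] -> [37, 43, -6, 15] -> 3
  [-49, 14, -40, -31, 38, -16, -16, -13] -> [-49, 14, -40, -31] -> 2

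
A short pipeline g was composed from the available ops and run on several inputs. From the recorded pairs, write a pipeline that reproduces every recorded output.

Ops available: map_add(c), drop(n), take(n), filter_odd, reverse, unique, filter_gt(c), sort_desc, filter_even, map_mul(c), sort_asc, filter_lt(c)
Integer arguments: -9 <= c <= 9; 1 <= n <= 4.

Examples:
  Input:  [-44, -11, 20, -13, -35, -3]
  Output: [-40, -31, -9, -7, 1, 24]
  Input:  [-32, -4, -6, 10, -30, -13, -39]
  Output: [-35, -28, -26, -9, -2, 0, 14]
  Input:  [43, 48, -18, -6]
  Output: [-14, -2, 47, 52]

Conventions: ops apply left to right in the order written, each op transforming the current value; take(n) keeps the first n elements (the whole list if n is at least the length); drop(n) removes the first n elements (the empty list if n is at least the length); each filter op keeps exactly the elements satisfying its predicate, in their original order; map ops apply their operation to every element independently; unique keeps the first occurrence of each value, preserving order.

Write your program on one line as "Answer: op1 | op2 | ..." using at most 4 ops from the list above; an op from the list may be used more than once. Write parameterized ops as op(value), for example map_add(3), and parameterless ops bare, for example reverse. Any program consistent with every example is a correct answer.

map_add(-5) | sort_asc | map_add(9)

Check, running the answer program on each example:
  [-44, -11, 20, -13, -35, -3] -> [-49, -16, 15, -18, -40, -8] -> [-49, -40, -18, -16, -8, 15] -> [-40, -31, -9, -7, 1, 24]
  [-32, -4, -6, 10, -30, -13, -39] -> [-37, -9, -11, 5, -35, -18, -44] -> [-44, -37, -35, -18, -11, -9, 5] -> [-35, -28, -26, -9, -2, 0, 14]
  [43, 48, -18, -6] -> [38, 43, -23, -11] -> [-23, -11, 38, 43] -> [-14, -2, 47, 52]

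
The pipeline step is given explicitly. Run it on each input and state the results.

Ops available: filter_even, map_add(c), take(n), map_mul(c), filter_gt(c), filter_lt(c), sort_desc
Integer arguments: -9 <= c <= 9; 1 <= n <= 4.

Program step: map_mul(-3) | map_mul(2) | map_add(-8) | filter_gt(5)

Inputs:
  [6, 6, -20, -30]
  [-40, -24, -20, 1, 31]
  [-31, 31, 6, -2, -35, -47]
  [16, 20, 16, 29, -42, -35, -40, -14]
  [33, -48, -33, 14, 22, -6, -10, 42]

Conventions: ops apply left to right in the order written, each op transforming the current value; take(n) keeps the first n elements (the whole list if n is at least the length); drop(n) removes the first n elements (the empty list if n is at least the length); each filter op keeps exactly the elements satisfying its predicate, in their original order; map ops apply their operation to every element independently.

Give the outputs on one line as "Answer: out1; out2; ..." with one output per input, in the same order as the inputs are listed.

[112, 172]; [232, 136, 112]; [178, 202, 274]; [244, 202, 232, 76]; [280, 190, 28, 52]

Execution, op by op:
  [6, 6, -20, -30] -> [-18, -18, 60, 90] -> [-36, -36, 120, 180] -> [-44, -44, 112, 172] -> [112, 172]
  [-40, -24, -20, 1, 31] -> [120, 72, 60, -3, -93] -> [240, 144, 120, -6, -186] -> [232, 136, 112, -14, -194] -> [232, 136, 112]
  [-31, 31, 6, -2, -35, -47] -> [93, -93, -18, 6, 105, 141] -> [186, -186, -36, 12, 210, 282] -> [178, -194, -44, 4, 202, 274] -> [178, 202, 274]
  [16, 20, 16, 29, -42, -35, -40, -14] -> [-48, -60, -48, -87, 126, 105, 120, 42] -> [-96, -120, -96, -174, 252, 210, 240, 84] -> [-104, -128, -104, -182, 244, 202, 232, 76] -> [244, 202, 232, 76]
  [33, -48, -33, 14, 22, -6, -10, 42] -> [-99, 144, 99, -42, -66, 18, 30, -126] -> [-198, 288, 198, -84, -132, 36, 60, -252] -> [-206, 280, 190, -92, -140, 28, 52, -260] -> [280, 190, 28, 52]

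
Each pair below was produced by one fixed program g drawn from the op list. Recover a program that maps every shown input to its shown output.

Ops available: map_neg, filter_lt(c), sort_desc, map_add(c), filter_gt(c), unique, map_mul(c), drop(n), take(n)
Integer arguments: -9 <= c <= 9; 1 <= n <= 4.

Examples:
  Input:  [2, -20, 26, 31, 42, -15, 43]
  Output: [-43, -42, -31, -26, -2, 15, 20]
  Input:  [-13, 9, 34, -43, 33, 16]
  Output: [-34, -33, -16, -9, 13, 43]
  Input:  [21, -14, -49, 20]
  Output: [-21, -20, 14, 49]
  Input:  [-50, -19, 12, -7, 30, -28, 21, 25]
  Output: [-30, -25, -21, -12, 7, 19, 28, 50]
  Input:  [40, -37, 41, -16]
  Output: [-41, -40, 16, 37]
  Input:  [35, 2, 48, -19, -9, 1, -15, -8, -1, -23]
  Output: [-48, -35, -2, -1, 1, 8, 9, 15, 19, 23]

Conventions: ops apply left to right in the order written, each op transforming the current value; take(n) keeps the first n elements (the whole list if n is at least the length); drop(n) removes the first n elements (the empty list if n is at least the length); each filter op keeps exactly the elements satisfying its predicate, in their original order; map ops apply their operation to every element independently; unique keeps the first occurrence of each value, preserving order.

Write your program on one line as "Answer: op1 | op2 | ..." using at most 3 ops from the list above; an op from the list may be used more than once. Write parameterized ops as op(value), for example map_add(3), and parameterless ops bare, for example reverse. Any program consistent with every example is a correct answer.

sort_desc | map_neg

Check, running the answer program on each example:
  [2, -20, 26, 31, 42, -15, 43] -> [43, 42, 31, 26, 2, -15, -20] -> [-43, -42, -31, -26, -2, 15, 20]
  [-13, 9, 34, -43, 33, 16] -> [34, 33, 16, 9, -13, -43] -> [-34, -33, -16, -9, 13, 43]
  [21, -14, -49, 20] -> [21, 20, -14, -49] -> [-21, -20, 14, 49]
  [-50, -19, 12, -7, 30, -28, 21, 25] -> [30, 25, 21, 12, -7, -19, -28, -50] -> [-30, -25, -21, -12, 7, 19, 28, 50]
  [40, -37, 41, -16] -> [41, 40, -16, -37] -> [-41, -40, 16, 37]
  [35, 2, 48, -19, -9, 1, -15, -8, -1, -23] -> [48, 35, 2, 1, -1, -8, -9, -15, -19, -23] -> [-48, -35, -2, -1, 1, 8, 9, 15, 19, 23]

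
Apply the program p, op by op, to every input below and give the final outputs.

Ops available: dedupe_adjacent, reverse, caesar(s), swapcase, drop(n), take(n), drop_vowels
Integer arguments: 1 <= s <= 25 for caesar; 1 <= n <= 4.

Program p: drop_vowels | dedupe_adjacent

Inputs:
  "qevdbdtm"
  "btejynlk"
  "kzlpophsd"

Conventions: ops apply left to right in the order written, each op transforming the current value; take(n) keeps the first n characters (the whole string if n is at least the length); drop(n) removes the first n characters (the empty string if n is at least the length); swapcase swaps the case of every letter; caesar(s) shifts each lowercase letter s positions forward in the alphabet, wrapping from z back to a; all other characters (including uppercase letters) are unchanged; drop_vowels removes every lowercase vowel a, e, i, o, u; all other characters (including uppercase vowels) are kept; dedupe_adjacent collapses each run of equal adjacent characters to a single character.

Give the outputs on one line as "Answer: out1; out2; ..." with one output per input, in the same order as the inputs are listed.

"qvdbdtm"; "btjynlk"; "kzlphsd"

Execution, op by op:
  "qevdbdtm" -> "qvdbdtm" -> "qvdbdtm"
  "btejynlk" -> "btjynlk" -> "btjynlk"
  "kzlpophsd" -> "kzlpphsd" -> "kzlphsd"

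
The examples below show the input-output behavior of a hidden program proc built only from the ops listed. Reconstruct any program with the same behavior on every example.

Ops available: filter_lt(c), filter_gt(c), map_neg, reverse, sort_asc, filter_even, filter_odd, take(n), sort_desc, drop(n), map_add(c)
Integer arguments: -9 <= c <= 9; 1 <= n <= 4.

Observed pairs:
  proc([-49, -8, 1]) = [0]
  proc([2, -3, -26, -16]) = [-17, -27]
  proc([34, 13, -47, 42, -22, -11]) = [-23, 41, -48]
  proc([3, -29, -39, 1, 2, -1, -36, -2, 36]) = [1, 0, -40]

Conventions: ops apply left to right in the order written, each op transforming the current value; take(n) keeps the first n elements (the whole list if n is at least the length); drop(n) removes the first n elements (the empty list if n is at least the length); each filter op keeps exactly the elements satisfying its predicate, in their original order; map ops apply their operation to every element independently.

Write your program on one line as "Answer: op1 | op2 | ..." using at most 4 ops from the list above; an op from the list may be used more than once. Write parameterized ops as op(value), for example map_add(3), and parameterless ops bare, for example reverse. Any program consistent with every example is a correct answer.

map_add(-1) | drop(2) | take(3) | reverse

Check, running the answer program on each example:
  [-49, -8, 1] -> [-50, -9, 0] -> [0] -> [0] -> [0]
  [2, -3, -26, -16] -> [1, -4, -27, -17] -> [-27, -17] -> [-27, -17] -> [-17, -27]
  [34, 13, -47, 42, -22, -11] -> [33, 12, -48, 41, -23, -12] -> [-48, 41, -23, -12] -> [-48, 41, -23] -> [-23, 41, -48]
  [3, -29, -39, 1, 2, -1, -36, -2, 36] -> [2, -30, -40, 0, 1, -2, -37, -3, 35] -> [-40, 0, 1, -2, -37, -3, 35] -> [-40, 0, 1] -> [1, 0, -40]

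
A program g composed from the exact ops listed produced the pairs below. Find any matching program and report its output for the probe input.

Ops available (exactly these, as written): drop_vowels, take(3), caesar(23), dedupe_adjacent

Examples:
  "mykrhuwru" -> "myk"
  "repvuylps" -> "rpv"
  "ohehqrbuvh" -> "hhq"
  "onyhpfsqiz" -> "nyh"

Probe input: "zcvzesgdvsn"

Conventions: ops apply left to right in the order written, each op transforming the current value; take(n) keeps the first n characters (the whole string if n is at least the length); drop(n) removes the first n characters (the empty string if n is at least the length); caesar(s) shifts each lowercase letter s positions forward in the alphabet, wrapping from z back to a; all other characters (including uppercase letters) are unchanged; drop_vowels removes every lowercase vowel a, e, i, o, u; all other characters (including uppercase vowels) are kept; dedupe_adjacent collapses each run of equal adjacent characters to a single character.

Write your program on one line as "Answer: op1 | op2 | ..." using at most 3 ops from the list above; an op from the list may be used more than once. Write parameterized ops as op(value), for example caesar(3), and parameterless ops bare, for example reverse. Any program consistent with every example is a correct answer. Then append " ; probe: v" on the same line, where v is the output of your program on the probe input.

drop_vowels | take(3) ; probe: "zcv"

Check, running the answer program on each example:
  "mykrhuwru" -> "mykrhwr" -> "myk"
  "repvuylps" -> "rpvylps" -> "rpv"
  "ohehqrbuvh" -> "hhqrbvh" -> "hhq"
  "onyhpfsqiz" -> "nyhpfsqz" -> "nyh"
  probe: "zcvzesgdvsn" -> "zcvzsgdvsn" -> "zcv"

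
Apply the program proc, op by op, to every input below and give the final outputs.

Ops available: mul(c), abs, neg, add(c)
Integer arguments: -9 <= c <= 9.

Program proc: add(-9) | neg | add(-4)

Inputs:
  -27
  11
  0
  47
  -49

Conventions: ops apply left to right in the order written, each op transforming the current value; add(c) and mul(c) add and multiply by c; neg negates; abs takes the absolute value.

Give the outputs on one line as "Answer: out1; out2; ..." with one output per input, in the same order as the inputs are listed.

32; -6; 5; -42; 54

Execution, op by op:
  -27 -> -36 -> 36 -> 32
  11 -> 2 -> -2 -> -6
  0 -> -9 -> 9 -> 5
  47 -> 38 -> -38 -> -42
  -49 -> -58 -> 58 -> 54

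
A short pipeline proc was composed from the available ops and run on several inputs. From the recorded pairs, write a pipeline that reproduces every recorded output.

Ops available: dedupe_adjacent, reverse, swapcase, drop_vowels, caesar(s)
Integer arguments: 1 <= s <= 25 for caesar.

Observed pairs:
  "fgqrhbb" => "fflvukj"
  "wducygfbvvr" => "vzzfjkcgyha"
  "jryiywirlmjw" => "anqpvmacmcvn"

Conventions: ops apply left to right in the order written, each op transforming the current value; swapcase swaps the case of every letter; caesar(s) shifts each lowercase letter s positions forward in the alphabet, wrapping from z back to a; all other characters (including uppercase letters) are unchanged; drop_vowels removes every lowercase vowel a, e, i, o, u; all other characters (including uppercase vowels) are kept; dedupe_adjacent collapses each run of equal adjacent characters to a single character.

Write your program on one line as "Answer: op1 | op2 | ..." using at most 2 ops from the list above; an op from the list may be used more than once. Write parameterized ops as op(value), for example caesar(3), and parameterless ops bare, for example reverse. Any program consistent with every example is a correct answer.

caesar(4) | reverse

Check, running the answer program on each example:
  "fgqrhbb" -> "jkuvlff" -> "fflvukj"
  "wducygfbvvr" -> "ahygckjfzzv" -> "vzzfjkcgyha"
  "jryiywirlmjw" -> "nvcmcamvpqna" -> "anqpvmacmcvn"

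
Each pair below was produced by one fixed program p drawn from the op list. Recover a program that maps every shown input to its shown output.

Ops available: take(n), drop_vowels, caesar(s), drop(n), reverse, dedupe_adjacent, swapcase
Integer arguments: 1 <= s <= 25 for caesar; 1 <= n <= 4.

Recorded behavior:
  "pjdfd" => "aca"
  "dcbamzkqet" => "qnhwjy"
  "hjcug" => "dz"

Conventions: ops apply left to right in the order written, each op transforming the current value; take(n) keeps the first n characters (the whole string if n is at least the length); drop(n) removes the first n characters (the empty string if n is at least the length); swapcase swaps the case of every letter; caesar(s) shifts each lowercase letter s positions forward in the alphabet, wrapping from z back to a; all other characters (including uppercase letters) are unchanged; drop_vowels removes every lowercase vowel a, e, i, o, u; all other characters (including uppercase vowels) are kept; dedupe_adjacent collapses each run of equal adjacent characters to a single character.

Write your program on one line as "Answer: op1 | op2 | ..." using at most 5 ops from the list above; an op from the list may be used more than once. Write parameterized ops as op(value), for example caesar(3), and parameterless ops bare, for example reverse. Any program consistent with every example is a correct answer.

drop(2) | drop_vowels | caesar(23) | reverse

Check, running the answer program on each example:
  "pjdfd" -> "dfd" -> "dfd" -> "aca" -> "aca"
  "dcbamzkqet" -> "bamzkqet" -> "bmzkqt" -> "yjwhnq" -> "qnhwjy"
  "hjcug" -> "cug" -> "cg" -> "zd" -> "dz"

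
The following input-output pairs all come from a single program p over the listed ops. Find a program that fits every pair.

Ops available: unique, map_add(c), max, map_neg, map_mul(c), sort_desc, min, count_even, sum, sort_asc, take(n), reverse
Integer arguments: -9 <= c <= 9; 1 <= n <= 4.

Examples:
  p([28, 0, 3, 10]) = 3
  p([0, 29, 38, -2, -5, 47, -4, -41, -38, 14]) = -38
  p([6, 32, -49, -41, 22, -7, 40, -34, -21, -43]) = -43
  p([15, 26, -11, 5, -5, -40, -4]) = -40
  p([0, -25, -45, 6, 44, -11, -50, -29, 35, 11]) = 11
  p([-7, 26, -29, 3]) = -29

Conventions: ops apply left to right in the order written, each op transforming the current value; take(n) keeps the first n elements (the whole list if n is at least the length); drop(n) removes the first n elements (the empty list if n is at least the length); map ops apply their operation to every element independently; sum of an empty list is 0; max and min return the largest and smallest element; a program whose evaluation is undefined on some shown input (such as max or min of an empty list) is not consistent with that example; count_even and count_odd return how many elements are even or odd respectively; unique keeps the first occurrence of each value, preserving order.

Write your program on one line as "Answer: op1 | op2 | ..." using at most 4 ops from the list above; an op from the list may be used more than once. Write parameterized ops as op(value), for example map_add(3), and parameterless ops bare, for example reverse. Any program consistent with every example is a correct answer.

reverse | take(2) | reverse | min

Check, running the answer program on each example:
  [28, 0, 3, 10] -> [10, 3, 0, 28] -> [10, 3] -> [3, 10] -> 3
  [0, 29, 38, -2, -5, 47, -4, -41, -38, 14] -> [14, -38, -41, -4, 47, -5, -2, 38, 29, 0] -> [14, -38] -> [-38, 14] -> -38
  [6, 32, -49, -41, 22, -7, 40, -34, -21, -43] -> [-43, -21, -34, 40, -7, 22, -41, -49, 32, 6] -> [-43, -21] -> [-21, -43] -> -43
  [15, 26, -11, 5, -5, -40, -4] -> [-4, -40, -5, 5, -11, 26, 15] -> [-4, -40] -> [-40, -4] -> -40
  [0, -25, -45, 6, 44, -11, -50, -29, 35, 11] -> [11, 35, -29, -50, -11, 44, 6, -45, -25, 0] -> [11, 35] -> [35, 11] -> 11
  [-7, 26, -29, 3] -> [3, -29, 26, -7] -> [3, -29] -> [-29, 3] -> -29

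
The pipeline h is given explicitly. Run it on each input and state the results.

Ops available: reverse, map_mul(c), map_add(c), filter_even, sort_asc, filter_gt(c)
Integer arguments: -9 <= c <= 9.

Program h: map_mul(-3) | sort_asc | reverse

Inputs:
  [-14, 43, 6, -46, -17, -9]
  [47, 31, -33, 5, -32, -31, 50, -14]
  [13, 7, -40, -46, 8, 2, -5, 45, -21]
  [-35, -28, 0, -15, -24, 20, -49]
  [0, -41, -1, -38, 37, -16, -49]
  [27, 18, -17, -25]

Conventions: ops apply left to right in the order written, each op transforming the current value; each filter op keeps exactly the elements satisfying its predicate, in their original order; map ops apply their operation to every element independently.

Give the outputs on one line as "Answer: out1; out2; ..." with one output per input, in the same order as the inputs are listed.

[138, 51, 42, 27, -18, -129]; [99, 96, 93, 42, -15, -93, -141, -150]; [138, 120, 63, 15, -6, -21, -24, -39, -135]; [147, 105, 84, 72, 45, 0, -60]; [147, 123, 114, 48, 3, 0, -111]; [75, 51, -54, -81]

Execution, op by op:
  [-14, 43, 6, -46, -17, -9] -> [42, -129, -18, 138, 51, 27] -> [-129, -18, 27, 42, 51, 138] -> [138, 51, 42, 27, -18, -129]
  [47, 31, -33, 5, -32, -31, 50, -14] -> [-141, -93, 99, -15, 96, 93, -150, 42] -> [-150, -141, -93, -15, 42, 93, 96, 99] -> [99, 96, 93, 42, -15, -93, -141, -150]
  [13, 7, -40, -46, 8, 2, -5, 45, -21] -> [-39, -21, 120, 138, -24, -6, 15, -135, 63] -> [-135, -39, -24, -21, -6, 15, 63, 120, 138] -> [138, 120, 63, 15, -6, -21, -24, -39, -135]
  [-35, -28, 0, -15, -24, 20, -49] -> [105, 84, 0, 45, 72, -60, 147] -> [-60, 0, 45, 72, 84, 105, 147] -> [147, 105, 84, 72, 45, 0, -60]
  [0, -41, -1, -38, 37, -16, -49] -> [0, 123, 3, 114, -111, 48, 147] -> [-111, 0, 3, 48, 114, 123, 147] -> [147, 123, 114, 48, 3, 0, -111]
  [27, 18, -17, -25] -> [-81, -54, 51, 75] -> [-81, -54, 51, 75] -> [75, 51, -54, -81]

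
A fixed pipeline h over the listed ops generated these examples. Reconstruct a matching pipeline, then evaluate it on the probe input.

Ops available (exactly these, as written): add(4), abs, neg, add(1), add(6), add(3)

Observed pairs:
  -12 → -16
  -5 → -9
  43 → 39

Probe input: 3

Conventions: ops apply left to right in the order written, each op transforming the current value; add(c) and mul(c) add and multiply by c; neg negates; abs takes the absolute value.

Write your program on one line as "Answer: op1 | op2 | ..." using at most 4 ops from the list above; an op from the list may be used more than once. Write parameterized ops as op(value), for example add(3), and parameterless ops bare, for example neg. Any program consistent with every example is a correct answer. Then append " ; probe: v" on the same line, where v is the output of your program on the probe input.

neg | add(4) | neg ; probe: -1

Check, running the answer program on each example:
  -12 -> 12 -> 16 -> -16
  -5 -> 5 -> 9 -> -9
  43 -> -43 -> -39 -> 39
  probe: 3 -> -3 -> 1 -> -1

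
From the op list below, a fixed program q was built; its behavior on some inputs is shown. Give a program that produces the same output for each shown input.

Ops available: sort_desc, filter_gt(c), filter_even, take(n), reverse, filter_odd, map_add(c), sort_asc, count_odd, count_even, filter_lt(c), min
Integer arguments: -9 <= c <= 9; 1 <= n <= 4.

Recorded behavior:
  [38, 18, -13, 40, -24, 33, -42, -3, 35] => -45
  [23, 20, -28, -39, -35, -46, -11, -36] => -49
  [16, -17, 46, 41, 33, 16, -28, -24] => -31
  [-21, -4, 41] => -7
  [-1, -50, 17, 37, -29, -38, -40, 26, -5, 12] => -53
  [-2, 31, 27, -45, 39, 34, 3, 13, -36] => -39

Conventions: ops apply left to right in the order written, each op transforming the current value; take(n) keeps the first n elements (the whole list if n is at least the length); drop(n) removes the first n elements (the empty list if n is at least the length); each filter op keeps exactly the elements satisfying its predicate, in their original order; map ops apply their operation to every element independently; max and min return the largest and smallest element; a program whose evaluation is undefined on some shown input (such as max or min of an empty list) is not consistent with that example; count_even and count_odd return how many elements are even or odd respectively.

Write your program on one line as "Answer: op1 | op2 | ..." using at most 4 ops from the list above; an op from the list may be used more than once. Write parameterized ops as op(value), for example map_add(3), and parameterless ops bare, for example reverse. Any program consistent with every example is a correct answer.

map_add(-3) | sort_asc | filter_odd | min

Check, running the answer program on each example:
  [38, 18, -13, 40, -24, 33, -42, -3, 35] -> [35, 15, -16, 37, -27, 30, -45, -6, 32] -> [-45, -27, -16, -6, 15, 30, 32, 35, 37] -> [-45, -27, 15, 35, 37] -> -45
  [23, 20, -28, -39, -35, -46, -11, -36] -> [20, 17, -31, -42, -38, -49, -14, -39] -> [-49, -42, -39, -38, -31, -14, 17, 20] -> [-49, -39, -31, 17] -> -49
  [16, -17, 46, 41, 33, 16, -28, -24] -> [13, -20, 43, 38, 30, 13, -31, -27] -> [-31, -27, -20, 13, 13, 30, 38, 43] -> [-31, -27, 13, 13, 43] -> -31
  [-21, -4, 41] -> [-24, -7, 38] -> [-24, -7, 38] -> [-7] -> -7
  [-1, -50, 17, 37, -29, -38, -40, 26, -5, 12] -> [-4, -53, 14, 34, -32, -41, -43, 23, -8, 9] -> [-53, -43, -41, -32, -8, -4, 9, 14, 23, 34] -> [-53, -43, -41, 9, 23] -> -53
  [-2, 31, 27, -45, 39, 34, 3, 13, -36] -> [-5, 28, 24, -48, 36, 31, 0, 10, -39] -> [-48, -39, -5, 0, 10, 24, 28, 31, 36] -> [-39, -5, 31] -> -39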